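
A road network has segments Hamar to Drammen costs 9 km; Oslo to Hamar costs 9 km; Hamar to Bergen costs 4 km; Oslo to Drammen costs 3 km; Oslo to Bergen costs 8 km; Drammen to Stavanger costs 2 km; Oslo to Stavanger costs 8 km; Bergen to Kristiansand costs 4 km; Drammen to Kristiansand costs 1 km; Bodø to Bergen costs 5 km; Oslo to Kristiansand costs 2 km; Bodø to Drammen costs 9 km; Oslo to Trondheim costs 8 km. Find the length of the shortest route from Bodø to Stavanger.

11

A few of the Bodø→Stavanger routes:
Bodø→Drammen→Stavanger: 9 + 2 = 11
Bodø→Bergen→Oslo→Kristiansand→Drammen→Stavanger: 5 + 8 + 2 + 1 + 2 = 18
Bodø→Bergen→Kristiansand→Oslo→Drammen→Stavanger: 5 + 4 + 2 + 3 + 2 = 16
Bodø→Bergen→Oslo→Drammen→Stavanger: 5 + 8 + 3 + 2 = 18
Bodø→Bergen→Kristiansand→Drammen→Stavanger: 5 + 4 + 1 + 2 = 12
Shortest: 11 km.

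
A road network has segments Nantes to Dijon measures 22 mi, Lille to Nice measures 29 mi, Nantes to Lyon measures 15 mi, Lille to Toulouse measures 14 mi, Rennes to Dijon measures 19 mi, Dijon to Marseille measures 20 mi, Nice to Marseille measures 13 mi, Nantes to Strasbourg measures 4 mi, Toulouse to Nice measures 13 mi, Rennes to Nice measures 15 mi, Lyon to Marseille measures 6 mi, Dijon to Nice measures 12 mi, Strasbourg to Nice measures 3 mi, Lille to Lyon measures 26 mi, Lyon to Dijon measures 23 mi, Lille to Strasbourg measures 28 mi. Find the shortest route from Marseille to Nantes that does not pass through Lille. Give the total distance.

Some routes from Marseille to Nantes avoiding Lille:
Marseille→Nice→Strasbourg→Nantes: 13 + 3 + 4 = 20
Marseille→Lyon→Nantes: 6 + 15 = 21
Marseille→Dijon→Nice→Strasbourg→Nantes: 20 + 12 + 3 + 4 = 39
Best route has total 20 mi.

20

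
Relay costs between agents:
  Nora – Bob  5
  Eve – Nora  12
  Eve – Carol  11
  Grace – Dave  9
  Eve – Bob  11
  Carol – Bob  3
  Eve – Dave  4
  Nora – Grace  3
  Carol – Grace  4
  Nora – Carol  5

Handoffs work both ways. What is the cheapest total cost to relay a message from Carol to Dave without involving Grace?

15

Paths from Carol to Dave avoiding Grace:
Carol→Eve→Dave: 11 + 4 = 15
Carol→Nora→Bob→Eve→Dave: 5 + 5 + 11 + 4 = 25
Carol→Nora→Eve→Dave: 5 + 12 + 4 = 21
Carol→Bob→Nora→Eve→Dave: 3 + 5 + 12 + 4 = 24
Carol→Bob→Eve→Dave: 3 + 11 + 4 = 18
The minimum is 15.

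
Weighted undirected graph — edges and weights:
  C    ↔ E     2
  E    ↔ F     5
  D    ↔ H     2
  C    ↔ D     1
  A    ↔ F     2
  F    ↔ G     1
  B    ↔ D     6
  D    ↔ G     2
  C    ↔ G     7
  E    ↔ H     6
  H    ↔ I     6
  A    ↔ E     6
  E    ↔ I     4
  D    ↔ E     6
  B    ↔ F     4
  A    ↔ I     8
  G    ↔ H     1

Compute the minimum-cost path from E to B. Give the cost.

9

A few of the E→B routes:
E-C-D-H-G-F-B: 2 + 1 + 2 + 1 + 1 + 4 = 11
E-F-B: 5 + 4 = 9
E-C-D-B: 2 + 1 + 6 = 9
E-C-D-G-F-B: 2 + 1 + 2 + 1 + 4 = 10
The minimum is 9.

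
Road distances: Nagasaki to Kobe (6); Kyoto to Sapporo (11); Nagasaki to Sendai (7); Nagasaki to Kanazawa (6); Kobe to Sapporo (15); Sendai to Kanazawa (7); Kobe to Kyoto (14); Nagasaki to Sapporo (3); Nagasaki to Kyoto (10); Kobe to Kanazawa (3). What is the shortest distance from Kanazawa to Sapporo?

9

Checking several routes:
Kanazawa-Sendai-Nagasaki-Sapporo: 7 + 7 + 3 = 17
Kanazawa-Kobe-Nagasaki-Sapporo: 3 + 6 + 3 = 12
Kanazawa-Nagasaki-Sapporo: 6 + 3 = 9
Kanazawa-Kobe-Sapporo: 3 + 15 = 18
Kanazawa-Nagasaki-Kyoto-Sapporo: 6 + 10 + 11 = 27
Shortest: 9.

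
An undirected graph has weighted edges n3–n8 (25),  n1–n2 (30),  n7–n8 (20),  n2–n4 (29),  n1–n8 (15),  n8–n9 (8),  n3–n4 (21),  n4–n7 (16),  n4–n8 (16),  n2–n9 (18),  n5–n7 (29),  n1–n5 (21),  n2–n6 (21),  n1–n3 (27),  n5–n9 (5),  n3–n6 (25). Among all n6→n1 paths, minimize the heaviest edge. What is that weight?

Checking several routes:
n6 → n3 → n4 → n8 → n1: max(25, 21, 16, 15) = 25
n6 → n2 → n9 → n5 → n1: max(21, 18, 5, 21) = 21
n6 → n3 → n4 → n8 → n9 → n5 → n1: max(25, 21, 16, 8, 5, 21) = 25
n6 → n3 → n4 → n7 → n8 → n9 → n5 → n1: max(25, 21, 16, 20, 8, 5, 21) = 25
n6 → n2 → n9 → n8 → n1: max(21, 18, 8, 15) = 21
n6 → n3 → n4 → n7 → n8 → n1: max(25, 21, 16, 20, 15) = 25
Smallest bottleneck: 21.

21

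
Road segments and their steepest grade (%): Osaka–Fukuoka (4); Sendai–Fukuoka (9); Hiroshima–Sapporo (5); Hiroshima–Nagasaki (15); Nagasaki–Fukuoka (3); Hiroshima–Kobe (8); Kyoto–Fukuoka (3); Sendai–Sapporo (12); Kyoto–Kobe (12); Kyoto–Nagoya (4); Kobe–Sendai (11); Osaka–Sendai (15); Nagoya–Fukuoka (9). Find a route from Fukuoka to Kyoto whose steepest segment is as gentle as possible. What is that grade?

Comparing a few candidate routes:
Fukuoka → Nagoya → Kyoto: max(9, 4) = 9
Fukuoka → Sendai → Kobe → Kyoto: max(9, 11, 12) = 12
Fukuoka → Sendai → Sapporo → Hiroshima → Kobe → Kyoto: max(9, 12, 5, 8, 12) = 12
Fukuoka → Osaka → Sendai → Kobe → Kyoto: max(4, 15, 11, 12) = 15
Fukuoka → Kyoto: max(3) = 3
Fukuoka → Osaka → Sendai → Sapporo → Hiroshima → Kobe → Kyoto: max(4, 15, 12, 5, 8, 12) = 15
Smallest bottleneck: 3%.

3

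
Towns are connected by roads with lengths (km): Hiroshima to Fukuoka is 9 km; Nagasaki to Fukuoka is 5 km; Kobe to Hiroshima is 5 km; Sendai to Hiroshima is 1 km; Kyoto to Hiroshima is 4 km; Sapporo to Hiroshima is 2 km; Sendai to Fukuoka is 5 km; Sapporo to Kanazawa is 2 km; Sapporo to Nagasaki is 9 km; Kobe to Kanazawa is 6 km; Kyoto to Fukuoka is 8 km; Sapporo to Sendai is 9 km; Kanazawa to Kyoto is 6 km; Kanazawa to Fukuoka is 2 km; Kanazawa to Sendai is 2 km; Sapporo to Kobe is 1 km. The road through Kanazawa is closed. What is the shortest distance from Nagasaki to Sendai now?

Comparing a few candidate routes:
Nagasaki→Sapporo→Kobe→Hiroshima→Sendai: 9 + 1 + 5 + 1 = 16
Nagasaki→Fukuoka→Sendai: 5 + 5 = 10
Nagasaki→Fukuoka→Kyoto→Hiroshima→Sendai: 5 + 8 + 4 + 1 = 18
Nagasaki→Fukuoka→Hiroshima→Sendai: 5 + 9 + 1 = 15
Nagasaki→Sapporo→Sendai: 9 + 9 = 18
Nagasaki→Sapporo→Hiroshima→Sendai: 9 + 2 + 1 = 12
Best route has total 10 km.

10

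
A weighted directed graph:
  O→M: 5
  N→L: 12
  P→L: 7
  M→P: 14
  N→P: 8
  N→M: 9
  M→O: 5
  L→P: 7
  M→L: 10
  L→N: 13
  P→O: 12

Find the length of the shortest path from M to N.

Routes from M to N:
M -> P -> L -> N: 14 + 7 + 13 = 34
M -> L -> N: 10 + 13 = 23
The minimum is 23.

23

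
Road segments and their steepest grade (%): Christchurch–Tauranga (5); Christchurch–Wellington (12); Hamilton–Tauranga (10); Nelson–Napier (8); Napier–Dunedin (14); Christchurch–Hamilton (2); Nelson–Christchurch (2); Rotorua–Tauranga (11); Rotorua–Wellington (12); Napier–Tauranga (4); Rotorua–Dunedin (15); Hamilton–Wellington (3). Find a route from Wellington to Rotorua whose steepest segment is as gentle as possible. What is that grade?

11

A few of the Wellington→Rotorua routes:
Wellington-Christchurch-Tauranga-Rotorua: max(12, 5, 11) = 12
Wellington-Hamilton-Christchurch-Nelson-Napier-Tauranga-Rotorua: max(3, 2, 2, 8, 4, 11) = 11
Wellington-Christchurch-Hamilton-Tauranga-Rotorua: max(12, 2, 10, 11) = 12
Wellington-Hamilton-Tauranga-Rotorua: max(3, 10, 11) = 11
Wellington-Hamilton-Christchurch-Tauranga-Rotorua: max(3, 2, 5, 11) = 11
Wellington-Christchurch-Nelson-Napier-Tauranga-Rotorua: max(12, 2, 8, 4, 11) = 12
Smallest bottleneck: 11%.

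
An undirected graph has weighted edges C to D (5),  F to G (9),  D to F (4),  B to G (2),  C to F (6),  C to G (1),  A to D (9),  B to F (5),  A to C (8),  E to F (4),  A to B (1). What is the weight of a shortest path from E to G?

Some routes from E to G:
E -> F -> D -> C -> G: 4 + 4 + 5 + 1 = 14
E -> F -> G: 4 + 9 = 13
E -> F -> B -> G: 4 + 5 + 2 = 11
E -> F -> C -> G: 4 + 6 + 1 = 11
E -> F -> B -> A -> C -> G: 4 + 5 + 1 + 8 + 1 = 19
E -> F -> D -> A -> B -> G: 4 + 4 + 9 + 1 + 2 = 20
Best route has total 11.

11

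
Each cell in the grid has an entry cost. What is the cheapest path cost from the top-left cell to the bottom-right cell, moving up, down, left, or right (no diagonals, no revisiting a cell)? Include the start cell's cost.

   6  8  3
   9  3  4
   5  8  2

Best path: [0,0] [0,1] [0,2] [1,2] [2,2]
Cost: 6 + 8 + 3 + 4 + 2 = 23

23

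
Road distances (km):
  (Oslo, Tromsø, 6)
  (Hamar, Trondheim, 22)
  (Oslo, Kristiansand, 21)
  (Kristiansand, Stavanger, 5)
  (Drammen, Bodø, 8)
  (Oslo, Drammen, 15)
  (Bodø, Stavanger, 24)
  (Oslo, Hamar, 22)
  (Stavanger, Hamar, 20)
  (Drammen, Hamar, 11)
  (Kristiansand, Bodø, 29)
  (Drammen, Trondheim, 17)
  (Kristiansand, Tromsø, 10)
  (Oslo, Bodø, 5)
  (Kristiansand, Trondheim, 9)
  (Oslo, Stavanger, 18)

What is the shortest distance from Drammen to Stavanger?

31

Checking several routes:
Drammen -> Hamar -> Stavanger: 11 + 20 = 31
Drammen -> Trondheim -> Kristiansand -> Stavanger: 17 + 9 + 5 = 31
Drammen -> Bodø -> Oslo -> Stavanger: 8 + 5 + 18 = 31
Shortest: 31 km.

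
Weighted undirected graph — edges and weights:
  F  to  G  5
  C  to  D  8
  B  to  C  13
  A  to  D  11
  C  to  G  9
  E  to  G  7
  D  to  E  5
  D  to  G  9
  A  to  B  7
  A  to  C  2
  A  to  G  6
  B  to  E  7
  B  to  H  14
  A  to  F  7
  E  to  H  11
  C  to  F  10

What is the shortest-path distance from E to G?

7

Some routes from E to G:
E → D → G: 5 + 9 = 14
E → D → C → G: 5 + 8 + 9 = 22
E → D → C → A → G: 5 + 8 + 2 + 6 = 21
E → G: 7
E → B → A → G: 7 + 7 + 6 = 20
The minimum is 7.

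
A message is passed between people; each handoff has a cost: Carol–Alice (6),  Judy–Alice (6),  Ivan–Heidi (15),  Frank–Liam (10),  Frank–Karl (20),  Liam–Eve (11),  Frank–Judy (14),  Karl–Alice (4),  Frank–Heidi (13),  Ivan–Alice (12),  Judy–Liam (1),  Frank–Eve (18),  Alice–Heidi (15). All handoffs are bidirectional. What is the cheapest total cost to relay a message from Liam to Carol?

Comparing a few candidate routes:
Liam -> Frank -> Heidi -> Alice -> Carol: 10 + 13 + 15 + 6 = 44
Liam -> Judy -> Alice -> Carol: 1 + 6 + 6 = 13
Liam -> Frank -> Karl -> Alice -> Carol: 10 + 20 + 4 + 6 = 40
Liam -> Frank -> Judy -> Alice -> Carol: 10 + 14 + 6 + 6 = 36
The minimum is 13.

13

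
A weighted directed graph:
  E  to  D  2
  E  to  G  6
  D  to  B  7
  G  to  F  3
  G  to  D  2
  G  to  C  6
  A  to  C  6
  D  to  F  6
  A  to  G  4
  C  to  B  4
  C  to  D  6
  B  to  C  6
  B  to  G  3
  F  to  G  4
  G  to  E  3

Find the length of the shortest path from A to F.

Checking several routes:
A→G→D→F: 4 + 2 + 6 = 12
A→C→B→G→F: 6 + 4 + 3 + 3 = 16
A→G→E→D→F: 4 + 3 + 2 + 6 = 15
A→G→F: 4 + 3 = 7
The minimum is 7.

7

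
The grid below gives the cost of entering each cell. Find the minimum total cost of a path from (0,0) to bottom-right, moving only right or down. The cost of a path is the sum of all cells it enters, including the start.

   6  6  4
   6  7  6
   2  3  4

21

Cheapest: [0,0]→[1,0]→[2,0]→[2,1]→[2,2]
  6 + 6 + 2 + 3 + 4 = 21
For comparison, the top-then-right route costs 26.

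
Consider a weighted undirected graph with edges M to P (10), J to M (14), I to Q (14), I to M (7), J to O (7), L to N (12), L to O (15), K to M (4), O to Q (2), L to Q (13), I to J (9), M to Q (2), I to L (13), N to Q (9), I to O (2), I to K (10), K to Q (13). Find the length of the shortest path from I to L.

13

Some routes from I to L:
I-L: 13
I-O-L: 2 + 15 = 17
I-O-Q-L: 2 + 2 + 13 = 17
Shortest: 13.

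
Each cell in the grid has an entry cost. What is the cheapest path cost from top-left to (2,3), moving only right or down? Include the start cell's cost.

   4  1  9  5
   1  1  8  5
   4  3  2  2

Take r0c0 → r0c1 → r1c1 → r2c1 → r2c2 → r2c3 for a total of 4 + 1 + 1 + 3 + 2 + 2 = 13.

13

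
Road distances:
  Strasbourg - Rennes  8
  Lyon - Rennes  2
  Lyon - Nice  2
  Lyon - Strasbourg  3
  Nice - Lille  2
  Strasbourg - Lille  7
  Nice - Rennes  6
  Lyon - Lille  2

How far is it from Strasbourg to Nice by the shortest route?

Comparing a few candidate routes:
Strasbourg-Lyon-Lille-Nice: 3 + 2 + 2 = 7
Strasbourg-Lyon-Nice: 3 + 2 = 5
Strasbourg-Lille-Nice: 7 + 2 = 9
Shortest: 5.

5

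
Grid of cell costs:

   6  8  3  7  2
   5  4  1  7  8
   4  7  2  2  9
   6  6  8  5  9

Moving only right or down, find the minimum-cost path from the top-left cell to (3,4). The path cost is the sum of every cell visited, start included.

One optimal route is r0c0 → r1c0 → r1c1 → r1c2 → r2c2 → r2c3 → r3c3 → r3c4.
Its cost is 6 + 5 + 4 + 1 + 2 + 2 + 5 + 9 = 34.

34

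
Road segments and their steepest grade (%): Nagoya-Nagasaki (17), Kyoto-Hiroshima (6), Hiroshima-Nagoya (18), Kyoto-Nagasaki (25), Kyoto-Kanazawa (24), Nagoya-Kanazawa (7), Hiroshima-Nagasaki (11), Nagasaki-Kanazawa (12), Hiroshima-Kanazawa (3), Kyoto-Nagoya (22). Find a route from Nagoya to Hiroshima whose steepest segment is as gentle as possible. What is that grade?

7

Checking several routes:
Nagoya-Nagasaki-Kanazawa-Hiroshima: max(17, 12, 3) = 17
Nagoya-Hiroshima: max(18) = 18
Nagoya-Kanazawa-Hiroshima: max(7, 3) = 7
Nagoya-Nagasaki-Hiroshima: max(17, 11) = 17
Nagoya-Kanazawa-Nagasaki-Hiroshima: max(7, 12, 11) = 12
Smallest bottleneck: 7%.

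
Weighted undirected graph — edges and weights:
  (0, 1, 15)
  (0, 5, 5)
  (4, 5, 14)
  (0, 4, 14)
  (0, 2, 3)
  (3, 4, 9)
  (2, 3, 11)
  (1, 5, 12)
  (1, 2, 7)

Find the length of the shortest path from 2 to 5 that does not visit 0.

19

Candidate routes:
2 - 1 - 5: 7 + 12 = 19
2 - 3 - 4 - 5: 11 + 9 + 14 = 34
Shortest: 19.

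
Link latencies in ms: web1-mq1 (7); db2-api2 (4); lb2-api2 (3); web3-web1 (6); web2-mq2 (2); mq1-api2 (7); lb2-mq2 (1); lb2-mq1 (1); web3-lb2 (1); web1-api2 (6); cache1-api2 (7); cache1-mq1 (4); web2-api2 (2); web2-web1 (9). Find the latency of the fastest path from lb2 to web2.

Some routes from lb2 to web2:
lb2 → mq1 → web1 → api2 → web2: 1 + 7 + 6 + 2 = 16
lb2 → mq1 → cache1 → api2 → web2: 1 + 4 + 7 + 2 = 14
lb2 → api2 → web2: 3 + 2 = 5
lb2 → mq1 → api2 → web2: 1 + 7 + 2 = 10
lb2 → mq2 → web2: 1 + 2 = 3
lb2 → web3 → web1 → api2 → web2: 1 + 6 + 6 + 2 = 15
The minimum is 3 ms.

3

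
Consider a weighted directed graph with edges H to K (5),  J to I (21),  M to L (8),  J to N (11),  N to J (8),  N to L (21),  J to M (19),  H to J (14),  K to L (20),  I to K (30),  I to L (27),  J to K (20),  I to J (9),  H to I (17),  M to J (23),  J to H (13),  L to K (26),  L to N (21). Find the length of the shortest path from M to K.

Checking several routes:
M - L - K: 8 + 26 = 34
M - L - N - J - H - K: 8 + 21 + 8 + 13 + 5 = 55
M - L - N - J - K: 8 + 21 + 8 + 20 = 57
M - J - I - K: 23 + 21 + 30 = 74
M - J - H - K: 23 + 13 + 5 = 41
M - J - K: 23 + 20 = 43
Best route has total 34.

34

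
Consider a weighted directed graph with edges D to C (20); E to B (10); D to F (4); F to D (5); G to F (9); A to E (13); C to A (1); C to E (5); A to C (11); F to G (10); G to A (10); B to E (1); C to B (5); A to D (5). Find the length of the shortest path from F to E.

Checking several routes:
F-G-A-E: 10 + 10 + 13 = 33
F-G-A-C-B-E: 10 + 10 + 11 + 5 + 1 = 37
F-D-C-E: 5 + 20 + 5 = 30
F-D-C-B-E: 5 + 20 + 5 + 1 = 31
F-G-A-C-E: 10 + 10 + 11 + 5 = 36
The minimum is 30.

30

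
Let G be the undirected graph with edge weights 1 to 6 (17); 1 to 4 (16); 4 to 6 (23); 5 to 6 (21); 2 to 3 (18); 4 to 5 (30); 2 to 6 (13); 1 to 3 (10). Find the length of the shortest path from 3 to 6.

27

Routes from 3 to 6:
3→1→4→5→6: 10 + 16 + 30 + 21 = 77
3→1→4→6: 10 + 16 + 23 = 49
3→1→6: 10 + 17 = 27
3→2→6: 18 + 13 = 31
Shortest: 27.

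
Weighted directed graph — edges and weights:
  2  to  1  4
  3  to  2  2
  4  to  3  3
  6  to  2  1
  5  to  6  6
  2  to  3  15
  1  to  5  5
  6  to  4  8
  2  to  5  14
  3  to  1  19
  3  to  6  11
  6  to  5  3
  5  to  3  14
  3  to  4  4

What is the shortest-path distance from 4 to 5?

A few of the 4→5 routes:
4 → 3 → 6 → 5: 3 + 11 + 3 = 17
4 → 3 → 2 → 5: 3 + 2 + 14 = 19
4 → 3 → 2 → 1 → 5: 3 + 2 + 4 + 5 = 14
The minimum is 14.

14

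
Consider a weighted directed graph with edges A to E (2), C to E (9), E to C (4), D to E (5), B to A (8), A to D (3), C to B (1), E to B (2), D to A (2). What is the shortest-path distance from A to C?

6

Paths from A to C:
A→E→C: 2 + 4 = 6
A→D→E→C: 3 + 5 + 4 = 12
Best route has total 6.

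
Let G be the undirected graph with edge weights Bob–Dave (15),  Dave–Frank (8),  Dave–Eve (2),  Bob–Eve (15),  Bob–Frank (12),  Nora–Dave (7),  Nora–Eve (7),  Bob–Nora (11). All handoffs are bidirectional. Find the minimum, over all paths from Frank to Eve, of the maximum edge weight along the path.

8

A few of the Frank→Eve routes:
Frank-Bob-Nora-Dave-Eve: max(12, 11, 7, 2) = 12
Frank-Dave-Nora-Eve: max(8, 7, 7) = 8
Frank-Bob-Nora-Eve: max(12, 11, 7) = 12
Frank-Dave-Eve: max(8, 2) = 8
Smallest bottleneck: 8.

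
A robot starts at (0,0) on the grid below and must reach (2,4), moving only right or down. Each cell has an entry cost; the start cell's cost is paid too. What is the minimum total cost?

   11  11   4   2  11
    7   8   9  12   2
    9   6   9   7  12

One optimal route is [0,0] -> [0,1] -> [0,2] -> [0,3] -> [0,4] -> [1,4] -> [2,4].
Its cost is 11 + 11 + 4 + 2 + 11 + 2 + 12 = 53.

53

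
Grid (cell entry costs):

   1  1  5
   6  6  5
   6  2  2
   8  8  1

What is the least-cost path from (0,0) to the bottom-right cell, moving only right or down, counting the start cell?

Take (0,0) (0,1) (1,1) (2,1) (2,2) (3,2) for a total of 1 + 1 + 6 + 2 + 2 + 1 = 13.
For comparison, the top-then-right route costs 15.

13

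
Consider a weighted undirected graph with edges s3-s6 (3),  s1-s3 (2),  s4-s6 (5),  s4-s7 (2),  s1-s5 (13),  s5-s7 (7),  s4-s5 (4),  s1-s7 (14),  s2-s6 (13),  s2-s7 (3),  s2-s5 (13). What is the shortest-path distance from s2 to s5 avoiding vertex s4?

10

Some routes from s2 to s5 avoiding s4:
s2 - s7 - s5: 3 + 7 = 10
s2 - s5: 13
s2 - s7 - s1 - s5: 3 + 14 + 13 = 30
Best route has total 10.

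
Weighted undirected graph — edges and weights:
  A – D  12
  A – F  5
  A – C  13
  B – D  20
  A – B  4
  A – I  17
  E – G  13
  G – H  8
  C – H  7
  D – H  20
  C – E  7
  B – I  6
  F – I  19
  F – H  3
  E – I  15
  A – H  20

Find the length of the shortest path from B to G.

20

Comparing a few candidate routes:
B→A→C→H→G: 4 + 13 + 7 + 8 = 32
B→A→F→H→G: 4 + 5 + 3 + 8 = 20
B→I→E→G: 6 + 15 + 13 = 34
B→A→H→G: 4 + 20 + 8 = 32
The minimum is 20.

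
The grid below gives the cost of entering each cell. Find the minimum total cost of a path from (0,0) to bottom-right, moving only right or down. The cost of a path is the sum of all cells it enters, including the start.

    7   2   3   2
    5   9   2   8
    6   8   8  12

One optimal route is r0c0→r0c1→r0c2→r0c3→r1c3→r2c3.
Its cost is 7 + 2 + 3 + 2 + 8 + 12 = 34.

34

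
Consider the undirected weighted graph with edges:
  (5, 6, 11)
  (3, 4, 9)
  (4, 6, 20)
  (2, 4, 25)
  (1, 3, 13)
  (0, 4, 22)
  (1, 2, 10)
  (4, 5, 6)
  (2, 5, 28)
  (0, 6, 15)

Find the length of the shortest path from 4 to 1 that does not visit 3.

Candidate routes:
4-2-1: 25 + 10 = 35
4-6-5-2-1: 20 + 11 + 28 + 10 = 69
4-5-2-1: 6 + 28 + 10 = 44
4-0-6-5-2-1: 22 + 15 + 11 + 28 + 10 = 86
Shortest: 35.

35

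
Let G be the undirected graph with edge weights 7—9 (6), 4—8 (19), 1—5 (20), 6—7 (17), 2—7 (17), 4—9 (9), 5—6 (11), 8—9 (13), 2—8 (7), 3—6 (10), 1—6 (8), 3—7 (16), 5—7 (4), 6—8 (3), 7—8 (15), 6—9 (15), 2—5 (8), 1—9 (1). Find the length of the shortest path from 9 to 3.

Comparing a few candidate routes:
9 → 8 → 6 → 3: 13 + 3 + 10 = 26
9 → 1 → 6 → 3: 1 + 8 + 10 = 19
9 → 7 → 3: 6 + 16 = 22
9 → 7 → 5 → 6 → 3: 6 + 4 + 11 + 10 = 31
9 → 6 → 3: 15 + 10 = 25
9 → 7 → 6 → 3: 6 + 17 + 10 = 33
Shortest: 19.

19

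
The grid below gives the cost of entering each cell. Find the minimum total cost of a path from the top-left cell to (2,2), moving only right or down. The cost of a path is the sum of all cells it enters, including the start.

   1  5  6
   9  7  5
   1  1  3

15

Best path: r0c0 r1c0 r2c0 r2c1 r2c2
Cost: 1 + 9 + 1 + 1 + 3 = 15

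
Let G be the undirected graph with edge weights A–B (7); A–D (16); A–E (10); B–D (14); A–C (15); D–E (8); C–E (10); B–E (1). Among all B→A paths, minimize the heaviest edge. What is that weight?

7

Checking several routes:
B - D - A: max(14, 16) = 16
B - E - A: max(1, 10) = 10
B - D - E - A: max(14, 8, 10) = 14
B - E - C - A: max(1, 10, 15) = 15
B - D - E - C - A: max(14, 8, 10, 15) = 15
B - A: max(7) = 7
Smallest bottleneck: 7.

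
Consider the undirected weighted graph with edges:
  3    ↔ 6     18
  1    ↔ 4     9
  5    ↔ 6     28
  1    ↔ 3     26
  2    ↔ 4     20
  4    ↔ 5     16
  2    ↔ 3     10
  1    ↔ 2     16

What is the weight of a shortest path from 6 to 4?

A few of the 6→4 routes:
6 -> 3 -> 1 -> 4: 18 + 26 + 9 = 53
6 -> 3 -> 2 -> 1 -> 4: 18 + 10 + 16 + 9 = 53
6 -> 3 -> 2 -> 4: 18 + 10 + 20 = 48
6 -> 5 -> 4: 28 + 16 = 44
The minimum is 44.

44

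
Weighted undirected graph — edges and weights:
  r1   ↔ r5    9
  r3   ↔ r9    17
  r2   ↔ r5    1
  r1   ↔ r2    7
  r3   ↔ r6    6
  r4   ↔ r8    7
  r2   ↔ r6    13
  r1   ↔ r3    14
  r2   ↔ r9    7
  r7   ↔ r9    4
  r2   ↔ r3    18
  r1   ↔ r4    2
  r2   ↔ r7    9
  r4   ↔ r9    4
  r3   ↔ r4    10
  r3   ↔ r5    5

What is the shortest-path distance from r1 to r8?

Comparing a few candidate routes:
r1 - r5 - r2 - r9 - r4 - r8: 9 + 1 + 7 + 4 + 7 = 28
r1 - r2 - r9 - r4 - r8: 7 + 7 + 4 + 7 = 25
r1 - r4 - r8: 2 + 7 = 9
Best route has total 9.

9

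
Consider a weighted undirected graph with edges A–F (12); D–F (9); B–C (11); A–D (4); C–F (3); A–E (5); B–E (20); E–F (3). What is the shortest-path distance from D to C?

12

Comparing a few candidate routes:
D -> A -> E -> F -> C: 4 + 5 + 3 + 3 = 15
D -> F -> C: 9 + 3 = 12
D -> A -> F -> C: 4 + 12 + 3 = 19
The minimum is 12.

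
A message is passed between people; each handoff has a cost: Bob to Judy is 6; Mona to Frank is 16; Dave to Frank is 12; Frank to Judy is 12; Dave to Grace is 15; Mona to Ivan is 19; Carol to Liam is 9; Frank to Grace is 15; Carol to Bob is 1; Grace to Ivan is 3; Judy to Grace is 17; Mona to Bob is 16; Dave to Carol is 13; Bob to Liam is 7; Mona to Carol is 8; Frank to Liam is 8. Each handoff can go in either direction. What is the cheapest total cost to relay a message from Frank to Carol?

16

A few of the Frank→Carol routes:
Frank -> Mona -> Carol: 16 + 8 = 24
Frank -> Liam -> Bob -> Carol: 8 + 7 + 1 = 16
Frank -> Judy -> Bob -> Carol: 12 + 6 + 1 = 19
Frank -> Liam -> Carol: 8 + 9 = 17
Shortest: 16.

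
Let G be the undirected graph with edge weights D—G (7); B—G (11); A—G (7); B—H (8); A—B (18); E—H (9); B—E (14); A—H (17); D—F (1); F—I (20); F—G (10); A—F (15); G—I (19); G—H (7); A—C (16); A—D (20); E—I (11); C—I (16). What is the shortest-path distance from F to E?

Comparing a few candidate routes:
F - D - G - B - E: 1 + 7 + 11 + 14 = 33
F - I - E: 20 + 11 = 31
F - D - G - H - E: 1 + 7 + 7 + 9 = 24
F - G - H - E: 10 + 7 + 9 = 26
Best route has total 24.

24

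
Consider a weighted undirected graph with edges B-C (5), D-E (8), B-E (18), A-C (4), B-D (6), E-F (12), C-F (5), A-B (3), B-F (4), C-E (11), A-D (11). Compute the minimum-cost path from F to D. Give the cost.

10

Some routes from F to D:
F - C - A - D: 5 + 4 + 11 = 20
F - B - A - D: 4 + 3 + 11 = 18
F - C - A - B - D: 5 + 4 + 3 + 6 = 18
F - B - D: 4 + 6 = 10
F - E - D: 12 + 8 = 20
F - C - B - D: 5 + 5 + 6 = 16
The minimum is 10.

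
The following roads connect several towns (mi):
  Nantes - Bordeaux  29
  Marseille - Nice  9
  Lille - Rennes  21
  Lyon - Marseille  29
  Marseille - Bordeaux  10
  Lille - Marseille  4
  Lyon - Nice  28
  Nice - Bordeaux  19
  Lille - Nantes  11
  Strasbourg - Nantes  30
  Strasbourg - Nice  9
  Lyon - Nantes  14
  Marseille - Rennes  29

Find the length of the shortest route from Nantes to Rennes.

Some routes from Nantes to Rennes:
Nantes-Lille-Marseille-Rennes: 11 + 4 + 29 = 44
Nantes-Bordeaux-Marseille-Lille-Rennes: 29 + 10 + 4 + 21 = 64
Nantes-Bordeaux-Marseille-Rennes: 29 + 10 + 29 = 68
Nantes-Lille-Rennes: 11 + 21 = 32
Nantes-Lyon-Marseille-Lille-Rennes: 14 + 29 + 4 + 21 = 68
Best route has total 32 mi.

32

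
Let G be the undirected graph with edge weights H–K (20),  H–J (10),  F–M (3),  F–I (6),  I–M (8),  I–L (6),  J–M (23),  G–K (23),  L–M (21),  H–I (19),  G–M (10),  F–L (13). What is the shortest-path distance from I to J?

29

Some routes from I to J:
I-M-J: 8 + 23 = 31
I-F-M-J: 6 + 3 + 23 = 32
I-H-J: 19 + 10 = 29
Shortest: 29.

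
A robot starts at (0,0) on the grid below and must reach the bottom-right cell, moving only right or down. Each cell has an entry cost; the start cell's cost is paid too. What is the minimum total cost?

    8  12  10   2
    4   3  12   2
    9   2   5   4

One optimal route is (0,0) -> (1,0) -> (1,1) -> (2,1) -> (2,2) -> (2,3).
Its cost is 8 + 4 + 3 + 2 + 5 + 4 = 26.
For comparison, the top-then-right route costs 38.

26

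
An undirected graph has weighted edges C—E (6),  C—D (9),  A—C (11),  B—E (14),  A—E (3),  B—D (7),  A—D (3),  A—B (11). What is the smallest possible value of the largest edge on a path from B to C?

A few of the B→C routes:
B → A → D → C: max(11, 3, 9) = 11
B → D → C: max(7, 9) = 9
B → D → A → C: max(7, 3, 11) = 11
B → D → A → E → C: max(7, 3, 3, 6) = 7
The minimum achievable maximum is 7.

7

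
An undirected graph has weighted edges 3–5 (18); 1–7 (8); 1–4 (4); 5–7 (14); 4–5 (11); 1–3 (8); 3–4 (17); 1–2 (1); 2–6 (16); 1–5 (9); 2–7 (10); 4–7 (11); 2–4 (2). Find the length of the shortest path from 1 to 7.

8

Comparing a few candidate routes:
1 - 2 - 7: 1 + 10 = 11
1 - 2 - 4 - 7: 1 + 2 + 11 = 14
1 - 7: 8
1 - 4 - 7: 4 + 11 = 15
Shortest: 8.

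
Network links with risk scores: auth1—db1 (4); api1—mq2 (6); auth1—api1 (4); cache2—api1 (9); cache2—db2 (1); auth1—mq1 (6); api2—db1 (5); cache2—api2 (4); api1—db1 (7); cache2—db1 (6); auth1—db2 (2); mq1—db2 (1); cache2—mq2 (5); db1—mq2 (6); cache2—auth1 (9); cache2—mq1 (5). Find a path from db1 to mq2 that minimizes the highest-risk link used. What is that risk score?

A few of the db1→mq2 routes:
db1-auth1-db2-mq1-cache2-mq2: max(4, 2, 1, 5, 5) = 5
db1-auth1-db2-cache2-mq2: max(4, 2, 1, 5) = 5
db1-api2-cache2-mq1-auth1-api1-mq2: max(5, 4, 5, 6, 4, 6) = 6
db1-api2-cache2-mq2: max(5, 4, 5) = 5
The minimum achievable maximum is 5.

5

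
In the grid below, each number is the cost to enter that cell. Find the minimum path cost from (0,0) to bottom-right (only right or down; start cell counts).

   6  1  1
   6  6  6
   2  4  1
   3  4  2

17

Best path: [0,0] [0,1] [0,2] [1,2] [2,2] [3,2]
Cost: 6 + 1 + 1 + 6 + 1 + 2 = 17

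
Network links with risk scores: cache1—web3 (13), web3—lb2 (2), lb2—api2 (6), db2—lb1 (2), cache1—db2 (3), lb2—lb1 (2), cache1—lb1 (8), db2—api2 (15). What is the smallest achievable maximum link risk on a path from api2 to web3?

Comparing a few candidate routes:
api2-db2-cache1-web3: max(15, 3, 13) = 15
api2-lb2-web3: max(6, 2) = 6
api2-lb2-lb1-cache1-web3: max(6, 2, 8, 13) = 13
api2-db2-cache1-lb1-lb2-web3: max(15, 3, 8, 2, 2) = 15
api2-db2-lb1-lb2-web3: max(15, 2, 2, 2) = 15
api2-lb2-lb1-db2-cache1-web3: max(6, 2, 2, 3, 13) = 13
Best route has worst link 6.

6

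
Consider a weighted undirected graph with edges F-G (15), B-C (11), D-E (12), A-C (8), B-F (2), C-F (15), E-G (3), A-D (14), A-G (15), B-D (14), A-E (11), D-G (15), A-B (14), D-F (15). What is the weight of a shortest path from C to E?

19

A few of the C→E routes:
C -> A -> G -> E: 8 + 15 + 3 = 26
C -> B -> F -> G -> E: 11 + 2 + 15 + 3 = 31
C -> A -> E: 8 + 11 = 19
C -> F -> G -> E: 15 + 15 + 3 = 33
The minimum is 19.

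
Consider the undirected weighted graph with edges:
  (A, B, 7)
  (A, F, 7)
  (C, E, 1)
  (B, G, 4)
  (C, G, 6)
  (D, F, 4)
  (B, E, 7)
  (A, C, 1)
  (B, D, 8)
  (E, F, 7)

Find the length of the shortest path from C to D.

12

A few of the C→D routes:
C -> E -> B -> D: 1 + 7 + 8 = 16
C -> A -> B -> E -> F -> D: 1 + 7 + 7 + 7 + 4 = 26
C -> E -> F -> D: 1 + 7 + 4 = 12
C -> A -> B -> D: 1 + 7 + 8 = 16
C -> A -> F -> D: 1 + 7 + 4 = 12
C -> G -> B -> D: 6 + 4 + 8 = 18
The minimum is 12.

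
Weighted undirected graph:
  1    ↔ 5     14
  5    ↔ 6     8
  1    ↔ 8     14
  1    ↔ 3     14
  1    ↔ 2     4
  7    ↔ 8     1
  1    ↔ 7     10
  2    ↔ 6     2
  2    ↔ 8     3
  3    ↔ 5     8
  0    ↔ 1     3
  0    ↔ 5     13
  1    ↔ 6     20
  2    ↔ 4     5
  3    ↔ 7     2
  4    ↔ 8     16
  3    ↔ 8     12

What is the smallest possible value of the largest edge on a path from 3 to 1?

4

Some routes from 3 to 1:
3 -> 7 -> 1: max(2, 10) = 10
3 -> 7 -> 8 -> 2 -> 1: max(2, 1, 3, 4) = 4
3 -> 8 -> 7 -> 1: max(12, 1, 10) = 12
3 -> 5 -> 6 -> 2 -> 8 -> 7 -> 1: max(8, 8, 2, 3, 1, 10) = 10
3 -> 5 -> 6 -> 2 -> 1: max(8, 8, 2, 4) = 8
Smallest bottleneck: 4.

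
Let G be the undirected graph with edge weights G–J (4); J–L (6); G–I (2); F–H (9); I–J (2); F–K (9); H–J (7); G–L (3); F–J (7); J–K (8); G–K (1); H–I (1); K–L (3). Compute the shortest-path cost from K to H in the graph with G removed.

Comparing a few candidate routes:
K→J→I→H: 8 + 2 + 1 = 11
K→L→J→I→H: 3 + 6 + 2 + 1 = 12
K→J→H: 8 + 7 = 15
The minimum is 11.

11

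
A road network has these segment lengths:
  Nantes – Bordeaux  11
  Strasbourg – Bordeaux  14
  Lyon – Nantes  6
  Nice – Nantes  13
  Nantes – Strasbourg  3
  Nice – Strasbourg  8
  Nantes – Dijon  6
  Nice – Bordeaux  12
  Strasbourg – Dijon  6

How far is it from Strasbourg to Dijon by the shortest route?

A few of the Strasbourg→Dijon routes:
Strasbourg - Nantes - Dijon: 3 + 6 = 9
Strasbourg - Dijon: 6
Strasbourg - Nice - Nantes - Dijon: 8 + 13 + 6 = 27
The minimum is 6.

6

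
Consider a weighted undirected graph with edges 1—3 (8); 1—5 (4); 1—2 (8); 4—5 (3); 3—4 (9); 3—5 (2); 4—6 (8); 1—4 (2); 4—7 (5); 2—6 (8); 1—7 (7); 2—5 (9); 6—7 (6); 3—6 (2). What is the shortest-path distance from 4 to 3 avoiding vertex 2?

Comparing a few candidate routes:
4 → 6 → 3: 8 + 2 = 10
4 → 3: 9
4 → 5 → 3: 3 + 2 = 5
4 → 1 → 5 → 3: 2 + 4 + 2 = 8
Shortest: 5.

5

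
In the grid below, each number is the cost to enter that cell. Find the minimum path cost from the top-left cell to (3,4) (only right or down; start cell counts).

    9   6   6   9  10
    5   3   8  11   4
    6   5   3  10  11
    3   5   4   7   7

43

One optimal route is r0c0 r1c0 r1c1 r2c1 r2c2 r3c2 r3c3 r3c4.
Its cost is 9 + 5 + 3 + 5 + 3 + 4 + 7 + 7 = 43.
(Top row then right column would cost 62.)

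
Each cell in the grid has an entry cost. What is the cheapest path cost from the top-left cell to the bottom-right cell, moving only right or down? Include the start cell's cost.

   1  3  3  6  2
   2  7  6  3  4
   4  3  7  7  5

Best path: r0c0→r0c1→r0c2→r0c3→r0c4→r1c4→r2c4
Cost: 1 + 3 + 3 + 6 + 2 + 4 + 5 = 24

24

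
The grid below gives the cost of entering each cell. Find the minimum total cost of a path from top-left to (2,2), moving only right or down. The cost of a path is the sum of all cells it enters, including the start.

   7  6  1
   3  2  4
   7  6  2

18

Cheapest: r0c0 -> r1c0 -> r1c1 -> r1c2 -> r2c2
  7 + 3 + 2 + 4 + 2 = 18
(Top row then right column would cost 20.)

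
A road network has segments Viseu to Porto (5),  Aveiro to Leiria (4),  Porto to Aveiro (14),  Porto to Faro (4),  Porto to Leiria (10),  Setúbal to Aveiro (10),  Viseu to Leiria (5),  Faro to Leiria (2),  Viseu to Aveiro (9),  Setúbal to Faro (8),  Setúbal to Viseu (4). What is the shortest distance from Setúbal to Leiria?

9

A few of the Setúbal→Leiria routes:
Setúbal→Aveiro→Leiria: 10 + 4 = 14
Setúbal→Viseu→Leiria: 4 + 5 = 9
Setúbal→Faro→Leiria: 8 + 2 = 10
Best route has total 9 km.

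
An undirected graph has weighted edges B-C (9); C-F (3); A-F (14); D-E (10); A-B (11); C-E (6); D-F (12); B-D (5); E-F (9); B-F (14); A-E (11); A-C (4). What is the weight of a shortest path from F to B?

12

A few of the F→B routes:
F -> E -> D -> B: 9 + 10 + 5 = 24
F -> C -> B: 3 + 9 = 12
F -> E -> C -> B: 9 + 6 + 9 = 24
F -> D -> B: 12 + 5 = 17
F -> C -> A -> B: 3 + 4 + 11 = 18
F -> B: 14
The minimum is 12.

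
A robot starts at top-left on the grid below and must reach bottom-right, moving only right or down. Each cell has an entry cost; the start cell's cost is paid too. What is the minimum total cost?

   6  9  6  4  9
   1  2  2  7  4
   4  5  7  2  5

25

Cheapest: r0c0 -> r1c0 -> r1c1 -> r1c2 -> r1c3 -> r2c3 -> r2c4
  6 + 1 + 2 + 2 + 7 + 2 + 5 = 25
(Top row then right column would cost 43.)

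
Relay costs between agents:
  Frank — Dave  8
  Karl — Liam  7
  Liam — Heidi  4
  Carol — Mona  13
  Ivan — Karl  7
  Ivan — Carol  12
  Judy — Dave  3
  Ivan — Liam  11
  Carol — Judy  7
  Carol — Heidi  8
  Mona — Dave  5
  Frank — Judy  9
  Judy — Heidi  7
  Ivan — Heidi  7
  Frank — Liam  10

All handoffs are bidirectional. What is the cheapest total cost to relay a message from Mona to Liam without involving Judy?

23

Comparing a few candidate routes:
Mona→Carol→Ivan→Liam: 13 + 12 + 11 = 36
Mona→Carol→Ivan→Heidi→Liam: 13 + 12 + 7 + 4 = 36
Mona→Carol→Heidi→Liam: 13 + 8 + 4 = 25
Mona→Carol→Heidi→Ivan→Liam: 13 + 8 + 7 + 11 = 39
Mona→Dave→Frank→Liam: 5 + 8 + 10 = 23
Best route has total 23.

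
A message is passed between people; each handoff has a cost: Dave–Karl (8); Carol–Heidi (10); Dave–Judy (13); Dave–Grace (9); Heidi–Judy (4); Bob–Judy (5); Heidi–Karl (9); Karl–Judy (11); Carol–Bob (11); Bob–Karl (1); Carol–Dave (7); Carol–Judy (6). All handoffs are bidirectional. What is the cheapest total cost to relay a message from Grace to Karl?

Comparing a few candidate routes:
Grace -> Dave -> Karl: 9 + 8 = 17
Grace -> Dave -> Carol -> Bob -> Karl: 9 + 7 + 11 + 1 = 28
Grace -> Dave -> Carol -> Judy -> Bob -> Karl: 9 + 7 + 6 + 5 + 1 = 28
Grace -> Dave -> Judy -> Bob -> Karl: 9 + 13 + 5 + 1 = 28
Best route has total 17.

17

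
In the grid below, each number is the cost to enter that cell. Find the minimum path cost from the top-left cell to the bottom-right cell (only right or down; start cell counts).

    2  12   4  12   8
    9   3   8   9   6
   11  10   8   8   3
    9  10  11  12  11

Take [0,0] → [1,0] → [1,1] → [1,2] → [1,3] → [1,4] → [2,4] → [3,4] for a total of 2 + 9 + 3 + 8 + 9 + 6 + 3 + 11 = 51.

51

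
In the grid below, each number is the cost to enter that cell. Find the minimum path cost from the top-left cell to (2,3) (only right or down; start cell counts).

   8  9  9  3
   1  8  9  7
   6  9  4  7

Path r0c0→r1c0→r2c0→r2c1→r2c2→r2c3: 8 + 1 + 6 + 9 + 4 + 7 = 35.
(Top row then right column would cost 43.)

35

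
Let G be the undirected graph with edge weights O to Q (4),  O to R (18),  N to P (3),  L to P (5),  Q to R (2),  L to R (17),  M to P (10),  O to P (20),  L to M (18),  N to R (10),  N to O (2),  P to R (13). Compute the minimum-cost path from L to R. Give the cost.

16

A few of the L→R routes:
L → R: 17
L → P → N → O → Q → R: 5 + 3 + 2 + 4 + 2 = 16
L → P → R: 5 + 13 = 18
L → P → N → R: 5 + 3 + 10 = 18
Best route has total 16.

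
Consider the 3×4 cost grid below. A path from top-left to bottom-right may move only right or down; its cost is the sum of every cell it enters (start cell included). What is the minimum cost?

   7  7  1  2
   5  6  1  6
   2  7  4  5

Path (0,0) -> (0,1) -> (0,2) -> (1,2) -> (2,2) -> (2,3): 7 + 7 + 1 + 1 + 4 + 5 = 25.

25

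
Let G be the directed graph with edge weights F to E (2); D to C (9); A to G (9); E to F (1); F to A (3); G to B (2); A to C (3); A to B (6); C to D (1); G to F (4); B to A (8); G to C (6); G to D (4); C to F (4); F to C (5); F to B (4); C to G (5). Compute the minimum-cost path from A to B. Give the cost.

Comparing a few candidate routes:
A-C-G-B: 3 + 5 + 2 = 10
A-C-F-B: 3 + 4 + 4 = 11
A-B: 6
A-G-B: 9 + 2 = 11
Best route has total 6.

6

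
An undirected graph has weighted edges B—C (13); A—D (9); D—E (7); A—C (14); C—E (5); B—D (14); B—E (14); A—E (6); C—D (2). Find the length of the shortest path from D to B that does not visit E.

Candidate routes:
D-A-C-B: 9 + 14 + 13 = 36
D-B: 14
D-C-B: 2 + 13 = 15
Best route has total 14.

14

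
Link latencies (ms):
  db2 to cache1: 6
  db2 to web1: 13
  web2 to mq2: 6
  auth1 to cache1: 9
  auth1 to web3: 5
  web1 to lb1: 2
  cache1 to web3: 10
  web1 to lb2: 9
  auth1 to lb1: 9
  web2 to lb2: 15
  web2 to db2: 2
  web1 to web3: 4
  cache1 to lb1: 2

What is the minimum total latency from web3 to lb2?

13

Some routes from web3 to lb2:
web3 → cache1 → lb1 → web1 → lb2: 10 + 2 + 2 + 9 = 23
web3 → auth1 → cache1 → lb1 → web1 → lb2: 5 + 9 + 2 + 2 + 9 = 27
web3 → web1 → lb2: 4 + 9 = 13
web3 → auth1 → lb1 → web1 → lb2: 5 + 9 + 2 + 9 = 25
web3 → cache1 → db2 → web2 → lb2: 10 + 6 + 2 + 15 = 33
web3 → web1 → lb1 → cache1 → db2 → web2 → lb2: 4 + 2 + 2 + 6 + 2 + 15 = 31
Shortest: 13 ms.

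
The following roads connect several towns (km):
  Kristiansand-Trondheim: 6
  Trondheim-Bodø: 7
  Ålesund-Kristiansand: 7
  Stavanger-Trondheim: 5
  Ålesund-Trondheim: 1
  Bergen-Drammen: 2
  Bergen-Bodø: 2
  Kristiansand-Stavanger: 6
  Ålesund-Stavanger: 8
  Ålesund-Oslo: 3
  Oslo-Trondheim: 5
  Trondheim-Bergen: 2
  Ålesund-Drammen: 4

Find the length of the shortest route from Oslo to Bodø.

8

Some routes from Oslo to Bodø:
Oslo -> Trondheim -> Ålesund -> Drammen -> Bergen -> Bodø: 5 + 1 + 4 + 2 + 2 = 14
Oslo -> Ålesund -> Trondheim -> Bodø: 3 + 1 + 7 = 11
Oslo -> Trondheim -> Bodø: 5 + 7 = 12
Oslo -> Ålesund -> Drammen -> Bergen -> Bodø: 3 + 4 + 2 + 2 = 11
Oslo -> Ålesund -> Trondheim -> Bergen -> Bodø: 3 + 1 + 2 + 2 = 8
Oslo -> Trondheim -> Bergen -> Bodø: 5 + 2 + 2 = 9
Best route has total 8 km.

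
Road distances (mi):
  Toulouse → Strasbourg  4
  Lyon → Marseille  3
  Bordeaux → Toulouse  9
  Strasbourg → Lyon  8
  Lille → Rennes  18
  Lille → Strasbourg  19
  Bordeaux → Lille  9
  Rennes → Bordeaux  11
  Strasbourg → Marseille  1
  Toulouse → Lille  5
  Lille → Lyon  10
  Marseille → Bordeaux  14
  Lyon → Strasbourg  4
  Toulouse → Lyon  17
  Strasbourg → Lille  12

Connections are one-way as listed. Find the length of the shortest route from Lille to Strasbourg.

Routes from Lille to Strasbourg:
Lille - Strasbourg: 19
Lille - Lyon - Marseille - Bordeaux - Toulouse - Strasbourg: 10 + 3 + 14 + 9 + 4 = 40
Lille - Rennes - Bordeaux - Toulouse - Strasbourg: 18 + 11 + 9 + 4 = 42
Lille - Rennes - Bordeaux - Toulouse - Lyon - Strasbourg: 18 + 11 + 9 + 17 + 4 = 59
Lille - Lyon - Strasbourg: 10 + 4 = 14
The minimum is 14 mi.

14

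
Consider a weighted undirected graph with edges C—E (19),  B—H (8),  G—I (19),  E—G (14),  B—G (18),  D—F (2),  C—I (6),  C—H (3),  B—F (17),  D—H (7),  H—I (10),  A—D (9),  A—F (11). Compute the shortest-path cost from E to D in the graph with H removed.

51

Candidate routes:
E - C - I - G - B - F - A - D: 19 + 6 + 19 + 18 + 17 + 11 + 9 = 99
E - C - I - G - B - F - D: 19 + 6 + 19 + 18 + 17 + 2 = 81
E - G - B - F - D: 14 + 18 + 17 + 2 = 51
E - G - B - F - A - D: 14 + 18 + 17 + 11 + 9 = 69
Best route has total 51.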